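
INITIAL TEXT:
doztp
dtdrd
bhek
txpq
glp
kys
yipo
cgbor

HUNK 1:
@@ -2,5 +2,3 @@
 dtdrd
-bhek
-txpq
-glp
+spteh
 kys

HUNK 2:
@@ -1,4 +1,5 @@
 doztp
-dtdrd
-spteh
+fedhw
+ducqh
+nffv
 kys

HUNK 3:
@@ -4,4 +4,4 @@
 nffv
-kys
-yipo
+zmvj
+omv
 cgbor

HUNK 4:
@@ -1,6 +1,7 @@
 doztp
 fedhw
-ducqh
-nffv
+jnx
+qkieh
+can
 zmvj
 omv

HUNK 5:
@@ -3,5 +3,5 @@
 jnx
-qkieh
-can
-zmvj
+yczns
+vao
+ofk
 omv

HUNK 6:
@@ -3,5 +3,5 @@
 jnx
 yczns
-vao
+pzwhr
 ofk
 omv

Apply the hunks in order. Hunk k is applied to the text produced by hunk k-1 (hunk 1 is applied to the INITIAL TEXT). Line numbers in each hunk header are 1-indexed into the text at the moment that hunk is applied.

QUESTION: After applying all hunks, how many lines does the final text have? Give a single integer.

Hunk 1: at line 2 remove [bhek,txpq,glp] add [spteh] -> 6 lines: doztp dtdrd spteh kys yipo cgbor
Hunk 2: at line 1 remove [dtdrd,spteh] add [fedhw,ducqh,nffv] -> 7 lines: doztp fedhw ducqh nffv kys yipo cgbor
Hunk 3: at line 4 remove [kys,yipo] add [zmvj,omv] -> 7 lines: doztp fedhw ducqh nffv zmvj omv cgbor
Hunk 4: at line 1 remove [ducqh,nffv] add [jnx,qkieh,can] -> 8 lines: doztp fedhw jnx qkieh can zmvj omv cgbor
Hunk 5: at line 3 remove [qkieh,can,zmvj] add [yczns,vao,ofk] -> 8 lines: doztp fedhw jnx yczns vao ofk omv cgbor
Hunk 6: at line 3 remove [vao] add [pzwhr] -> 8 lines: doztp fedhw jnx yczns pzwhr ofk omv cgbor
Final line count: 8

Answer: 8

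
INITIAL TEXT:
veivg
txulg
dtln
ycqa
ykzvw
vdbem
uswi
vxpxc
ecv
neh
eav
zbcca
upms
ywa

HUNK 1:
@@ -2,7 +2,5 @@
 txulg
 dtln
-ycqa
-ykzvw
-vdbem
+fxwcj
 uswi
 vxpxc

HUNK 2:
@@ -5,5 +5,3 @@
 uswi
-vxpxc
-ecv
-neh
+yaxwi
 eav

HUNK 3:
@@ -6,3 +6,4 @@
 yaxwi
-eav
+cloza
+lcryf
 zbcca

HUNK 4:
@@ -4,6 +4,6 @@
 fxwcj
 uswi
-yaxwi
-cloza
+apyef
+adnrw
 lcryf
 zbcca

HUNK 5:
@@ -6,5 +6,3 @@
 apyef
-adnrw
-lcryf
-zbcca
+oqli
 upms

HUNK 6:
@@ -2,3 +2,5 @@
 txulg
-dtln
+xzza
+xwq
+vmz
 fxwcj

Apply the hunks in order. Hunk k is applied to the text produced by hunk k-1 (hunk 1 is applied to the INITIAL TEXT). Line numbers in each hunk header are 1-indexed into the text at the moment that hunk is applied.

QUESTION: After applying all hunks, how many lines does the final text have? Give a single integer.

Hunk 1: at line 2 remove [ycqa,ykzvw,vdbem] add [fxwcj] -> 12 lines: veivg txulg dtln fxwcj uswi vxpxc ecv neh eav zbcca upms ywa
Hunk 2: at line 5 remove [vxpxc,ecv,neh] add [yaxwi] -> 10 lines: veivg txulg dtln fxwcj uswi yaxwi eav zbcca upms ywa
Hunk 3: at line 6 remove [eav] add [cloza,lcryf] -> 11 lines: veivg txulg dtln fxwcj uswi yaxwi cloza lcryf zbcca upms ywa
Hunk 4: at line 4 remove [yaxwi,cloza] add [apyef,adnrw] -> 11 lines: veivg txulg dtln fxwcj uswi apyef adnrw lcryf zbcca upms ywa
Hunk 5: at line 6 remove [adnrw,lcryf,zbcca] add [oqli] -> 9 lines: veivg txulg dtln fxwcj uswi apyef oqli upms ywa
Hunk 6: at line 2 remove [dtln] add [xzza,xwq,vmz] -> 11 lines: veivg txulg xzza xwq vmz fxwcj uswi apyef oqli upms ywa
Final line count: 11

Answer: 11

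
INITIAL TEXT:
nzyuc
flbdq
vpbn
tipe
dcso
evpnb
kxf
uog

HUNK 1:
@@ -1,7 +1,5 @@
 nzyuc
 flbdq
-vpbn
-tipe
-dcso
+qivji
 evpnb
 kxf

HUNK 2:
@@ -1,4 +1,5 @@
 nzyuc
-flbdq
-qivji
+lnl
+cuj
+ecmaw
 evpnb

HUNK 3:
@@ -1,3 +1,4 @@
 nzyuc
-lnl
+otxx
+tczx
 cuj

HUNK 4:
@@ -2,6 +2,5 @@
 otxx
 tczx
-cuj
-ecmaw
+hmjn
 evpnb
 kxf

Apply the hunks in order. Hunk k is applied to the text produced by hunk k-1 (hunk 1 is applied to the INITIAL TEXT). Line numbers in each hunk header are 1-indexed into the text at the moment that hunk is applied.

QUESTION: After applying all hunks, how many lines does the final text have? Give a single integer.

Hunk 1: at line 1 remove [vpbn,tipe,dcso] add [qivji] -> 6 lines: nzyuc flbdq qivji evpnb kxf uog
Hunk 2: at line 1 remove [flbdq,qivji] add [lnl,cuj,ecmaw] -> 7 lines: nzyuc lnl cuj ecmaw evpnb kxf uog
Hunk 3: at line 1 remove [lnl] add [otxx,tczx] -> 8 lines: nzyuc otxx tczx cuj ecmaw evpnb kxf uog
Hunk 4: at line 2 remove [cuj,ecmaw] add [hmjn] -> 7 lines: nzyuc otxx tczx hmjn evpnb kxf uog
Final line count: 7

Answer: 7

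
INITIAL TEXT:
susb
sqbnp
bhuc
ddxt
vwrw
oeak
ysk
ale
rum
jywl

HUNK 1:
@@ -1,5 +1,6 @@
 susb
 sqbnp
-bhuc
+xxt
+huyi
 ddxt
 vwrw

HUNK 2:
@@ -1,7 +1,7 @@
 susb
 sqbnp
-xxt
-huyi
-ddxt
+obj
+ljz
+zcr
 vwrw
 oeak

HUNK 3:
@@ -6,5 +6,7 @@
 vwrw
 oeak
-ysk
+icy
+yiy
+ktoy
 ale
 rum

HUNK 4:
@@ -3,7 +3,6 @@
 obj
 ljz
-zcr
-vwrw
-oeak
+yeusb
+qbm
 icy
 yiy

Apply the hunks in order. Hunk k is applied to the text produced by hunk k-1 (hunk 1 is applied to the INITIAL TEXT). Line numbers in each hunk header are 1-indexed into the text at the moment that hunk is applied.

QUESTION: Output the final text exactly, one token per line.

Hunk 1: at line 1 remove [bhuc] add [xxt,huyi] -> 11 lines: susb sqbnp xxt huyi ddxt vwrw oeak ysk ale rum jywl
Hunk 2: at line 1 remove [xxt,huyi,ddxt] add [obj,ljz,zcr] -> 11 lines: susb sqbnp obj ljz zcr vwrw oeak ysk ale rum jywl
Hunk 3: at line 6 remove [ysk] add [icy,yiy,ktoy] -> 13 lines: susb sqbnp obj ljz zcr vwrw oeak icy yiy ktoy ale rum jywl
Hunk 4: at line 3 remove [zcr,vwrw,oeak] add [yeusb,qbm] -> 12 lines: susb sqbnp obj ljz yeusb qbm icy yiy ktoy ale rum jywl

Answer: susb
sqbnp
obj
ljz
yeusb
qbm
icy
yiy
ktoy
ale
rum
jywl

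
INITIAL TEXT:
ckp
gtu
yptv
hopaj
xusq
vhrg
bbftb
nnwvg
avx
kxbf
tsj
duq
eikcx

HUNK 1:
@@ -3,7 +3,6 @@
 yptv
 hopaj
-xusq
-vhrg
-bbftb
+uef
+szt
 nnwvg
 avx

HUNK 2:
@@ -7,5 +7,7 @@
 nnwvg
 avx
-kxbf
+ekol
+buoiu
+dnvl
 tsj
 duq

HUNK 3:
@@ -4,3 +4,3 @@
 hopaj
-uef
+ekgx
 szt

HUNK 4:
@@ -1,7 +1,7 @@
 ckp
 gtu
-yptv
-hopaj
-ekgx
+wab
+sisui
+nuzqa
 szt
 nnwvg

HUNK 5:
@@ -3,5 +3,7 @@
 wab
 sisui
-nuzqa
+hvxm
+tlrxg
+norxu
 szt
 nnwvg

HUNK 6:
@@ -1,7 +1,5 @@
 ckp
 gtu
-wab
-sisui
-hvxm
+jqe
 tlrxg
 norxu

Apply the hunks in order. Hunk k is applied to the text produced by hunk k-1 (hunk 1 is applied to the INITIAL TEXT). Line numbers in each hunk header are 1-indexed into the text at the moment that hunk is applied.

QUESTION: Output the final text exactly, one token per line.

Answer: ckp
gtu
jqe
tlrxg
norxu
szt
nnwvg
avx
ekol
buoiu
dnvl
tsj
duq
eikcx

Derivation:
Hunk 1: at line 3 remove [xusq,vhrg,bbftb] add [uef,szt] -> 12 lines: ckp gtu yptv hopaj uef szt nnwvg avx kxbf tsj duq eikcx
Hunk 2: at line 7 remove [kxbf] add [ekol,buoiu,dnvl] -> 14 lines: ckp gtu yptv hopaj uef szt nnwvg avx ekol buoiu dnvl tsj duq eikcx
Hunk 3: at line 4 remove [uef] add [ekgx] -> 14 lines: ckp gtu yptv hopaj ekgx szt nnwvg avx ekol buoiu dnvl tsj duq eikcx
Hunk 4: at line 1 remove [yptv,hopaj,ekgx] add [wab,sisui,nuzqa] -> 14 lines: ckp gtu wab sisui nuzqa szt nnwvg avx ekol buoiu dnvl tsj duq eikcx
Hunk 5: at line 3 remove [nuzqa] add [hvxm,tlrxg,norxu] -> 16 lines: ckp gtu wab sisui hvxm tlrxg norxu szt nnwvg avx ekol buoiu dnvl tsj duq eikcx
Hunk 6: at line 1 remove [wab,sisui,hvxm] add [jqe] -> 14 lines: ckp gtu jqe tlrxg norxu szt nnwvg avx ekol buoiu dnvl tsj duq eikcx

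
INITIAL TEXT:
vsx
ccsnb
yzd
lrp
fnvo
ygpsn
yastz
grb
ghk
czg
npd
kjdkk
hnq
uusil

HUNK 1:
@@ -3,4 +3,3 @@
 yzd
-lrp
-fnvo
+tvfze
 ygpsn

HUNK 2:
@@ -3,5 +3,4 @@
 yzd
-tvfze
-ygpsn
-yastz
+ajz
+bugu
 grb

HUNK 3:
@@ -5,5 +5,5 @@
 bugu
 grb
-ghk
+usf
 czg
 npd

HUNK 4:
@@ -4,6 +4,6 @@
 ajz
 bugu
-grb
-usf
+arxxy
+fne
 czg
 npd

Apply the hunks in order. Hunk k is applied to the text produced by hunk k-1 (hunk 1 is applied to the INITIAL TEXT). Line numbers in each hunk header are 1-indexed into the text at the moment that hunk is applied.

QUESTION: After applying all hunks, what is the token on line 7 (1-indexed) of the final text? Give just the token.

Hunk 1: at line 3 remove [lrp,fnvo] add [tvfze] -> 13 lines: vsx ccsnb yzd tvfze ygpsn yastz grb ghk czg npd kjdkk hnq uusil
Hunk 2: at line 3 remove [tvfze,ygpsn,yastz] add [ajz,bugu] -> 12 lines: vsx ccsnb yzd ajz bugu grb ghk czg npd kjdkk hnq uusil
Hunk 3: at line 5 remove [ghk] add [usf] -> 12 lines: vsx ccsnb yzd ajz bugu grb usf czg npd kjdkk hnq uusil
Hunk 4: at line 4 remove [grb,usf] add [arxxy,fne] -> 12 lines: vsx ccsnb yzd ajz bugu arxxy fne czg npd kjdkk hnq uusil
Final line 7: fne

Answer: fne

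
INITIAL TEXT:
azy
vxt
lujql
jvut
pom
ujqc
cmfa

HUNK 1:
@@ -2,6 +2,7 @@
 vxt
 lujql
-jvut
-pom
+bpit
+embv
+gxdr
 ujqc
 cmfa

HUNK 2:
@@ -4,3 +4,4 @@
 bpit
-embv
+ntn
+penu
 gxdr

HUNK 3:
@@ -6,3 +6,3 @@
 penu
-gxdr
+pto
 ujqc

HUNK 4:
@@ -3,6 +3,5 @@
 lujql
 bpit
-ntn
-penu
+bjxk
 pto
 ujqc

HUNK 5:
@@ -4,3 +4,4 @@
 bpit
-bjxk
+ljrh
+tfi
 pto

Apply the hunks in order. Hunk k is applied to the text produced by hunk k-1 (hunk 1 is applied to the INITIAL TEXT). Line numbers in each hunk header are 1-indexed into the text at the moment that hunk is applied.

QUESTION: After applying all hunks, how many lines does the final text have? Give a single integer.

Hunk 1: at line 2 remove [jvut,pom] add [bpit,embv,gxdr] -> 8 lines: azy vxt lujql bpit embv gxdr ujqc cmfa
Hunk 2: at line 4 remove [embv] add [ntn,penu] -> 9 lines: azy vxt lujql bpit ntn penu gxdr ujqc cmfa
Hunk 3: at line 6 remove [gxdr] add [pto] -> 9 lines: azy vxt lujql bpit ntn penu pto ujqc cmfa
Hunk 4: at line 3 remove [ntn,penu] add [bjxk] -> 8 lines: azy vxt lujql bpit bjxk pto ujqc cmfa
Hunk 5: at line 4 remove [bjxk] add [ljrh,tfi] -> 9 lines: azy vxt lujql bpit ljrh tfi pto ujqc cmfa
Final line count: 9

Answer: 9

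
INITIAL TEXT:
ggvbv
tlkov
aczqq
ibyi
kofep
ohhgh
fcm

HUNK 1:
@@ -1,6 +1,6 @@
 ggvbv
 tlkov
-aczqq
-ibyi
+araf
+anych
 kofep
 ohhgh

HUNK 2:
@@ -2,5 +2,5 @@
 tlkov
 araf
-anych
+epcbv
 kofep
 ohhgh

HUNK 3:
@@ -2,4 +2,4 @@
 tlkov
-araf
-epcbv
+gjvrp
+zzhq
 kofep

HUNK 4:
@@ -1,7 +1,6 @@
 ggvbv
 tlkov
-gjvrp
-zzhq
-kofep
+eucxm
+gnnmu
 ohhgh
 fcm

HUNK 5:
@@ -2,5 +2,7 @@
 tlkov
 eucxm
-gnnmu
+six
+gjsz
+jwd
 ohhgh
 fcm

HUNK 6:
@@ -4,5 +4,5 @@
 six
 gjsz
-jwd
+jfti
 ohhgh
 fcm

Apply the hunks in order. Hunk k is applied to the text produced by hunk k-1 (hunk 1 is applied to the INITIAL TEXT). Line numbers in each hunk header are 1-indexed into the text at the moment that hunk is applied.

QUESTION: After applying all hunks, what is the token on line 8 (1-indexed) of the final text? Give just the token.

Answer: fcm

Derivation:
Hunk 1: at line 1 remove [aczqq,ibyi] add [araf,anych] -> 7 lines: ggvbv tlkov araf anych kofep ohhgh fcm
Hunk 2: at line 2 remove [anych] add [epcbv] -> 7 lines: ggvbv tlkov araf epcbv kofep ohhgh fcm
Hunk 3: at line 2 remove [araf,epcbv] add [gjvrp,zzhq] -> 7 lines: ggvbv tlkov gjvrp zzhq kofep ohhgh fcm
Hunk 4: at line 1 remove [gjvrp,zzhq,kofep] add [eucxm,gnnmu] -> 6 lines: ggvbv tlkov eucxm gnnmu ohhgh fcm
Hunk 5: at line 2 remove [gnnmu] add [six,gjsz,jwd] -> 8 lines: ggvbv tlkov eucxm six gjsz jwd ohhgh fcm
Hunk 6: at line 4 remove [jwd] add [jfti] -> 8 lines: ggvbv tlkov eucxm six gjsz jfti ohhgh fcm
Final line 8: fcm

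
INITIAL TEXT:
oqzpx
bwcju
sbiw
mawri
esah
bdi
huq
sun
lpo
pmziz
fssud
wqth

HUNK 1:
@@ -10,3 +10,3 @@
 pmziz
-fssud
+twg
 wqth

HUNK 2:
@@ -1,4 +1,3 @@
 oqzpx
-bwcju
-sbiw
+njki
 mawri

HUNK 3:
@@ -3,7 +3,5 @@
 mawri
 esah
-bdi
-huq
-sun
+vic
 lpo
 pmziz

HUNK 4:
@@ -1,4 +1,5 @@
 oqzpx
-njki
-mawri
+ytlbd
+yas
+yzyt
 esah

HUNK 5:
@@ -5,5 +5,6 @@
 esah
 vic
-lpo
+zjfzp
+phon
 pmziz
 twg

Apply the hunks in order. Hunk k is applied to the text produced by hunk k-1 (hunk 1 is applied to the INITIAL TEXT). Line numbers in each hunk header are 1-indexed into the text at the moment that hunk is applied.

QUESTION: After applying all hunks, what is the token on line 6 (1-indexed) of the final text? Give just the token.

Answer: vic

Derivation:
Hunk 1: at line 10 remove [fssud] add [twg] -> 12 lines: oqzpx bwcju sbiw mawri esah bdi huq sun lpo pmziz twg wqth
Hunk 2: at line 1 remove [bwcju,sbiw] add [njki] -> 11 lines: oqzpx njki mawri esah bdi huq sun lpo pmziz twg wqth
Hunk 3: at line 3 remove [bdi,huq,sun] add [vic] -> 9 lines: oqzpx njki mawri esah vic lpo pmziz twg wqth
Hunk 4: at line 1 remove [njki,mawri] add [ytlbd,yas,yzyt] -> 10 lines: oqzpx ytlbd yas yzyt esah vic lpo pmziz twg wqth
Hunk 5: at line 5 remove [lpo] add [zjfzp,phon] -> 11 lines: oqzpx ytlbd yas yzyt esah vic zjfzp phon pmziz twg wqth
Final line 6: vic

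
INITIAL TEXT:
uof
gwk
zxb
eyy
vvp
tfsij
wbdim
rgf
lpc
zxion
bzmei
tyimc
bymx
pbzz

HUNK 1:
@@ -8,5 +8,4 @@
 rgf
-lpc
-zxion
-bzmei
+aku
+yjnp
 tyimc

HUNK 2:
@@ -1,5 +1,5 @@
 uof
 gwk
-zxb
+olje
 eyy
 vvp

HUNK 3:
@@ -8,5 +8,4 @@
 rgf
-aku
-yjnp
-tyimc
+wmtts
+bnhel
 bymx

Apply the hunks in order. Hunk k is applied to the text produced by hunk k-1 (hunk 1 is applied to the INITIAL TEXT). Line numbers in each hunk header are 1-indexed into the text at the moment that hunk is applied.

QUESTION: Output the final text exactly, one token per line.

Hunk 1: at line 8 remove [lpc,zxion,bzmei] add [aku,yjnp] -> 13 lines: uof gwk zxb eyy vvp tfsij wbdim rgf aku yjnp tyimc bymx pbzz
Hunk 2: at line 1 remove [zxb] add [olje] -> 13 lines: uof gwk olje eyy vvp tfsij wbdim rgf aku yjnp tyimc bymx pbzz
Hunk 3: at line 8 remove [aku,yjnp,tyimc] add [wmtts,bnhel] -> 12 lines: uof gwk olje eyy vvp tfsij wbdim rgf wmtts bnhel bymx pbzz

Answer: uof
gwk
olje
eyy
vvp
tfsij
wbdim
rgf
wmtts
bnhel
bymx
pbzz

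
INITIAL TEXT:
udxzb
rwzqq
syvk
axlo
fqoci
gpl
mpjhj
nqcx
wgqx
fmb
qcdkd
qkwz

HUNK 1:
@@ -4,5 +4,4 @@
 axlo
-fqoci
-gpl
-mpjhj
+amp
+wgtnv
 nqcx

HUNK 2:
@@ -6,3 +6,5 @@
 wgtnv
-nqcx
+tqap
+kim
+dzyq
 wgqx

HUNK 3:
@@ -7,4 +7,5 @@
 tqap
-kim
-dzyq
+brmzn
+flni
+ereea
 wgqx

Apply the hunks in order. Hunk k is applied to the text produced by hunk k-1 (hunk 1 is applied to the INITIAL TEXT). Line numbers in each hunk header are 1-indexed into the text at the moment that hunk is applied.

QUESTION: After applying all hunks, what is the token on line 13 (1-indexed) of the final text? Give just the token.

Hunk 1: at line 4 remove [fqoci,gpl,mpjhj] add [amp,wgtnv] -> 11 lines: udxzb rwzqq syvk axlo amp wgtnv nqcx wgqx fmb qcdkd qkwz
Hunk 2: at line 6 remove [nqcx] add [tqap,kim,dzyq] -> 13 lines: udxzb rwzqq syvk axlo amp wgtnv tqap kim dzyq wgqx fmb qcdkd qkwz
Hunk 3: at line 7 remove [kim,dzyq] add [brmzn,flni,ereea] -> 14 lines: udxzb rwzqq syvk axlo amp wgtnv tqap brmzn flni ereea wgqx fmb qcdkd qkwz
Final line 13: qcdkd

Answer: qcdkd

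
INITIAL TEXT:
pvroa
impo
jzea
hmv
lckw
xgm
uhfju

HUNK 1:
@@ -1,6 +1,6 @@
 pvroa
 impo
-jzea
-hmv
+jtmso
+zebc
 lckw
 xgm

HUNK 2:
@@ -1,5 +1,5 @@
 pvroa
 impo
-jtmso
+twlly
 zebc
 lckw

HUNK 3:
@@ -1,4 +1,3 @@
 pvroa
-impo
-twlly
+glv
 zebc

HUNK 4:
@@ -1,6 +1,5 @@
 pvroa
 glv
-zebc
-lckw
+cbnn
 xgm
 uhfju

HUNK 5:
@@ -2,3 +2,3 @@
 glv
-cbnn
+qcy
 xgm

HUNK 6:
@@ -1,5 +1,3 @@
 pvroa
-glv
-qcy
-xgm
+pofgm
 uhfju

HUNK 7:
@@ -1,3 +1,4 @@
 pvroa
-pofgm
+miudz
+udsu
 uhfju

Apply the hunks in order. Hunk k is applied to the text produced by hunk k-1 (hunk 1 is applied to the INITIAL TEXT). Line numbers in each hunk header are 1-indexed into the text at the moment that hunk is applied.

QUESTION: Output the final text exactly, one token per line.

Answer: pvroa
miudz
udsu
uhfju

Derivation:
Hunk 1: at line 1 remove [jzea,hmv] add [jtmso,zebc] -> 7 lines: pvroa impo jtmso zebc lckw xgm uhfju
Hunk 2: at line 1 remove [jtmso] add [twlly] -> 7 lines: pvroa impo twlly zebc lckw xgm uhfju
Hunk 3: at line 1 remove [impo,twlly] add [glv] -> 6 lines: pvroa glv zebc lckw xgm uhfju
Hunk 4: at line 1 remove [zebc,lckw] add [cbnn] -> 5 lines: pvroa glv cbnn xgm uhfju
Hunk 5: at line 2 remove [cbnn] add [qcy] -> 5 lines: pvroa glv qcy xgm uhfju
Hunk 6: at line 1 remove [glv,qcy,xgm] add [pofgm] -> 3 lines: pvroa pofgm uhfju
Hunk 7: at line 1 remove [pofgm] add [miudz,udsu] -> 4 lines: pvroa miudz udsu uhfju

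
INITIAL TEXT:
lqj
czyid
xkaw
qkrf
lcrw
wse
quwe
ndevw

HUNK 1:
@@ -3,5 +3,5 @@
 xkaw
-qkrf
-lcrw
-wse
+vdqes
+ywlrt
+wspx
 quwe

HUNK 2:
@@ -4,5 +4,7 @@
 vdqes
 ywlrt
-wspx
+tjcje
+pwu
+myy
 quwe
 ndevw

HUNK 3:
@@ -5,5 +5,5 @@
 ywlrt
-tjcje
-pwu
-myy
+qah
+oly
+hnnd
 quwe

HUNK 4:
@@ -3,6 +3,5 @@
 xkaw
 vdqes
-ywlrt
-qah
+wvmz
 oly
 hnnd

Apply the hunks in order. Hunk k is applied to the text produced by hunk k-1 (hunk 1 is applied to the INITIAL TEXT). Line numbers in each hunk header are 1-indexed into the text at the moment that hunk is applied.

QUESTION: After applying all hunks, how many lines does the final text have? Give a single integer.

Hunk 1: at line 3 remove [qkrf,lcrw,wse] add [vdqes,ywlrt,wspx] -> 8 lines: lqj czyid xkaw vdqes ywlrt wspx quwe ndevw
Hunk 2: at line 4 remove [wspx] add [tjcje,pwu,myy] -> 10 lines: lqj czyid xkaw vdqes ywlrt tjcje pwu myy quwe ndevw
Hunk 3: at line 5 remove [tjcje,pwu,myy] add [qah,oly,hnnd] -> 10 lines: lqj czyid xkaw vdqes ywlrt qah oly hnnd quwe ndevw
Hunk 4: at line 3 remove [ywlrt,qah] add [wvmz] -> 9 lines: lqj czyid xkaw vdqes wvmz oly hnnd quwe ndevw
Final line count: 9

Answer: 9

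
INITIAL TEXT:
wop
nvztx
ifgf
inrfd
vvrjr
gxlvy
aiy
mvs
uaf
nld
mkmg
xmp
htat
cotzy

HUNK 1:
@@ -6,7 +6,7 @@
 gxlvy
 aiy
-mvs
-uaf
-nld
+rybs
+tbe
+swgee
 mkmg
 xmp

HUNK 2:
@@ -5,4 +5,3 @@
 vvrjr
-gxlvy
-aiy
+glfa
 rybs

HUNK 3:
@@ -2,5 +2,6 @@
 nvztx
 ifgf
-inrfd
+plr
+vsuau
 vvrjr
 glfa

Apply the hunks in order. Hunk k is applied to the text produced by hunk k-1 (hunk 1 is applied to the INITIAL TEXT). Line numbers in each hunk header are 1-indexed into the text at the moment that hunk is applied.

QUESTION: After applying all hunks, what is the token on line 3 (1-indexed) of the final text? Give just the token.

Hunk 1: at line 6 remove [mvs,uaf,nld] add [rybs,tbe,swgee] -> 14 lines: wop nvztx ifgf inrfd vvrjr gxlvy aiy rybs tbe swgee mkmg xmp htat cotzy
Hunk 2: at line 5 remove [gxlvy,aiy] add [glfa] -> 13 lines: wop nvztx ifgf inrfd vvrjr glfa rybs tbe swgee mkmg xmp htat cotzy
Hunk 3: at line 2 remove [inrfd] add [plr,vsuau] -> 14 lines: wop nvztx ifgf plr vsuau vvrjr glfa rybs tbe swgee mkmg xmp htat cotzy
Final line 3: ifgf

Answer: ifgf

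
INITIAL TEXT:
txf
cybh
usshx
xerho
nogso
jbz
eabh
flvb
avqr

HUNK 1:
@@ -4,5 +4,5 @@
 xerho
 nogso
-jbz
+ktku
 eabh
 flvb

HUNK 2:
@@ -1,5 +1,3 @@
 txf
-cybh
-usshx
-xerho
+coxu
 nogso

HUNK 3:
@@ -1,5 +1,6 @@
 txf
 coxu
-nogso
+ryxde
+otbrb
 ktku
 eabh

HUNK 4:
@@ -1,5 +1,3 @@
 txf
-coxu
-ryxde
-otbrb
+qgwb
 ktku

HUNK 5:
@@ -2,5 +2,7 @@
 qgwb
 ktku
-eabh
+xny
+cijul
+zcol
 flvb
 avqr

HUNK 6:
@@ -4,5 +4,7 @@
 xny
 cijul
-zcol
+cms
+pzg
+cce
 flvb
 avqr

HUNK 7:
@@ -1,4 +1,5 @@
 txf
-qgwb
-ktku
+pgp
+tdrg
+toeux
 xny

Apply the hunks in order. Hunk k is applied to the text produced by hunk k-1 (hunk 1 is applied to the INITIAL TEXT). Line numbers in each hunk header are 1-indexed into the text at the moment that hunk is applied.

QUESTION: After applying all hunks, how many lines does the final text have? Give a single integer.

Answer: 11

Derivation:
Hunk 1: at line 4 remove [jbz] add [ktku] -> 9 lines: txf cybh usshx xerho nogso ktku eabh flvb avqr
Hunk 2: at line 1 remove [cybh,usshx,xerho] add [coxu] -> 7 lines: txf coxu nogso ktku eabh flvb avqr
Hunk 3: at line 1 remove [nogso] add [ryxde,otbrb] -> 8 lines: txf coxu ryxde otbrb ktku eabh flvb avqr
Hunk 4: at line 1 remove [coxu,ryxde,otbrb] add [qgwb] -> 6 lines: txf qgwb ktku eabh flvb avqr
Hunk 5: at line 2 remove [eabh] add [xny,cijul,zcol] -> 8 lines: txf qgwb ktku xny cijul zcol flvb avqr
Hunk 6: at line 4 remove [zcol] add [cms,pzg,cce] -> 10 lines: txf qgwb ktku xny cijul cms pzg cce flvb avqr
Hunk 7: at line 1 remove [qgwb,ktku] add [pgp,tdrg,toeux] -> 11 lines: txf pgp tdrg toeux xny cijul cms pzg cce flvb avqr
Final line count: 11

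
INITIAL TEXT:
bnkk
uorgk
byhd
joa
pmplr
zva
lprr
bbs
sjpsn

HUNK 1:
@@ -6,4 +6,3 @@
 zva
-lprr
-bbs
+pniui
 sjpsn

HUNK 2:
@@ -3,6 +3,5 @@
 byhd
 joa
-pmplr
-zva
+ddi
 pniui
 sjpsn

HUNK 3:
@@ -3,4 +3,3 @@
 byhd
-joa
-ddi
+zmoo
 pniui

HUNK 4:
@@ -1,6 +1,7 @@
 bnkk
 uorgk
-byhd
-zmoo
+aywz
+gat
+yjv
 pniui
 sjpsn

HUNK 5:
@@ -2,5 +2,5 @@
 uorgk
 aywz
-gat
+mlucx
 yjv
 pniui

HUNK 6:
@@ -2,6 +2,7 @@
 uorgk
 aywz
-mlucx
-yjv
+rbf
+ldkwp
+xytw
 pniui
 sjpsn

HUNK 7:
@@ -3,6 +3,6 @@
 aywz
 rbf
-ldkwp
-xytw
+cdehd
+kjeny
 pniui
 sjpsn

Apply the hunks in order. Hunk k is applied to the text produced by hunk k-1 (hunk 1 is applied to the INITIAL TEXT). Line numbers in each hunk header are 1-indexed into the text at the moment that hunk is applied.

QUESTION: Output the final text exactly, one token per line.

Hunk 1: at line 6 remove [lprr,bbs] add [pniui] -> 8 lines: bnkk uorgk byhd joa pmplr zva pniui sjpsn
Hunk 2: at line 3 remove [pmplr,zva] add [ddi] -> 7 lines: bnkk uorgk byhd joa ddi pniui sjpsn
Hunk 3: at line 3 remove [joa,ddi] add [zmoo] -> 6 lines: bnkk uorgk byhd zmoo pniui sjpsn
Hunk 4: at line 1 remove [byhd,zmoo] add [aywz,gat,yjv] -> 7 lines: bnkk uorgk aywz gat yjv pniui sjpsn
Hunk 5: at line 2 remove [gat] add [mlucx] -> 7 lines: bnkk uorgk aywz mlucx yjv pniui sjpsn
Hunk 6: at line 2 remove [mlucx,yjv] add [rbf,ldkwp,xytw] -> 8 lines: bnkk uorgk aywz rbf ldkwp xytw pniui sjpsn
Hunk 7: at line 3 remove [ldkwp,xytw] add [cdehd,kjeny] -> 8 lines: bnkk uorgk aywz rbf cdehd kjeny pniui sjpsn

Answer: bnkk
uorgk
aywz
rbf
cdehd
kjeny
pniui
sjpsn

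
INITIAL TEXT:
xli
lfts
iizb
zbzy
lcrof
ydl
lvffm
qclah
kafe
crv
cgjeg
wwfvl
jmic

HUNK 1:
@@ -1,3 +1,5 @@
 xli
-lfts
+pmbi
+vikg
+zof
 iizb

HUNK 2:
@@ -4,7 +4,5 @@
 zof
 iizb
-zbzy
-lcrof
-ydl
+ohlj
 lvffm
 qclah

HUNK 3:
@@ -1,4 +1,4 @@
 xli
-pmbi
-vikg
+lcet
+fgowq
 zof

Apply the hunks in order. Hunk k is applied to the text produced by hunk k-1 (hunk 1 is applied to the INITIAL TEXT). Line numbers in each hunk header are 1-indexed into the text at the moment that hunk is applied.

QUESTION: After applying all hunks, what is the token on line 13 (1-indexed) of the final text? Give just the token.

Answer: jmic

Derivation:
Hunk 1: at line 1 remove [lfts] add [pmbi,vikg,zof] -> 15 lines: xli pmbi vikg zof iizb zbzy lcrof ydl lvffm qclah kafe crv cgjeg wwfvl jmic
Hunk 2: at line 4 remove [zbzy,lcrof,ydl] add [ohlj] -> 13 lines: xli pmbi vikg zof iizb ohlj lvffm qclah kafe crv cgjeg wwfvl jmic
Hunk 3: at line 1 remove [pmbi,vikg] add [lcet,fgowq] -> 13 lines: xli lcet fgowq zof iizb ohlj lvffm qclah kafe crv cgjeg wwfvl jmic
Final line 13: jmic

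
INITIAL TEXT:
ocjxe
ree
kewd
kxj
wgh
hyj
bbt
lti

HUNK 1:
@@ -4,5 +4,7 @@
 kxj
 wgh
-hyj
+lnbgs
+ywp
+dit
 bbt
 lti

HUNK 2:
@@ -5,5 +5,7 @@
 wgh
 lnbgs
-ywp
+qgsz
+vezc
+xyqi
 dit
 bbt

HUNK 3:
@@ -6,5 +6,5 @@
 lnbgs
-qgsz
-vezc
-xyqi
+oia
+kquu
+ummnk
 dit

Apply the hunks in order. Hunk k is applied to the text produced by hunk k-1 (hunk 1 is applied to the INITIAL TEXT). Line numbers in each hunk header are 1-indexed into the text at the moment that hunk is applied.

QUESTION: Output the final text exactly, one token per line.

Hunk 1: at line 4 remove [hyj] add [lnbgs,ywp,dit] -> 10 lines: ocjxe ree kewd kxj wgh lnbgs ywp dit bbt lti
Hunk 2: at line 5 remove [ywp] add [qgsz,vezc,xyqi] -> 12 lines: ocjxe ree kewd kxj wgh lnbgs qgsz vezc xyqi dit bbt lti
Hunk 3: at line 6 remove [qgsz,vezc,xyqi] add [oia,kquu,ummnk] -> 12 lines: ocjxe ree kewd kxj wgh lnbgs oia kquu ummnk dit bbt lti

Answer: ocjxe
ree
kewd
kxj
wgh
lnbgs
oia
kquu
ummnk
dit
bbt
lti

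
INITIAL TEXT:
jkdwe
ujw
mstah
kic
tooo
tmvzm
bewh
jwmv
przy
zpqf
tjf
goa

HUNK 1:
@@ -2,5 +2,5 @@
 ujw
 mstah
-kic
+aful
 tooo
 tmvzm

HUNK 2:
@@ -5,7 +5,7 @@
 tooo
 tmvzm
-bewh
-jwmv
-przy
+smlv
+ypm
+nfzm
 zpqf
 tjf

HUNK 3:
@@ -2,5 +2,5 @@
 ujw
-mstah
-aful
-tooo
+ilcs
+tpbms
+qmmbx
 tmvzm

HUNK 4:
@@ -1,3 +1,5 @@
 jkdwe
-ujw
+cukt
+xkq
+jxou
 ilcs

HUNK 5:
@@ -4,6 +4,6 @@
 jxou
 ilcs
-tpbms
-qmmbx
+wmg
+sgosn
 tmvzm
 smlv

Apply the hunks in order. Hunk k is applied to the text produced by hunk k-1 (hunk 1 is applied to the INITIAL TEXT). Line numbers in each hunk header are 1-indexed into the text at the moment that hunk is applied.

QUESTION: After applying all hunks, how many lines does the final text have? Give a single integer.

Hunk 1: at line 2 remove [kic] add [aful] -> 12 lines: jkdwe ujw mstah aful tooo tmvzm bewh jwmv przy zpqf tjf goa
Hunk 2: at line 5 remove [bewh,jwmv,przy] add [smlv,ypm,nfzm] -> 12 lines: jkdwe ujw mstah aful tooo tmvzm smlv ypm nfzm zpqf tjf goa
Hunk 3: at line 2 remove [mstah,aful,tooo] add [ilcs,tpbms,qmmbx] -> 12 lines: jkdwe ujw ilcs tpbms qmmbx tmvzm smlv ypm nfzm zpqf tjf goa
Hunk 4: at line 1 remove [ujw] add [cukt,xkq,jxou] -> 14 lines: jkdwe cukt xkq jxou ilcs tpbms qmmbx tmvzm smlv ypm nfzm zpqf tjf goa
Hunk 5: at line 4 remove [tpbms,qmmbx] add [wmg,sgosn] -> 14 lines: jkdwe cukt xkq jxou ilcs wmg sgosn tmvzm smlv ypm nfzm zpqf tjf goa
Final line count: 14

Answer: 14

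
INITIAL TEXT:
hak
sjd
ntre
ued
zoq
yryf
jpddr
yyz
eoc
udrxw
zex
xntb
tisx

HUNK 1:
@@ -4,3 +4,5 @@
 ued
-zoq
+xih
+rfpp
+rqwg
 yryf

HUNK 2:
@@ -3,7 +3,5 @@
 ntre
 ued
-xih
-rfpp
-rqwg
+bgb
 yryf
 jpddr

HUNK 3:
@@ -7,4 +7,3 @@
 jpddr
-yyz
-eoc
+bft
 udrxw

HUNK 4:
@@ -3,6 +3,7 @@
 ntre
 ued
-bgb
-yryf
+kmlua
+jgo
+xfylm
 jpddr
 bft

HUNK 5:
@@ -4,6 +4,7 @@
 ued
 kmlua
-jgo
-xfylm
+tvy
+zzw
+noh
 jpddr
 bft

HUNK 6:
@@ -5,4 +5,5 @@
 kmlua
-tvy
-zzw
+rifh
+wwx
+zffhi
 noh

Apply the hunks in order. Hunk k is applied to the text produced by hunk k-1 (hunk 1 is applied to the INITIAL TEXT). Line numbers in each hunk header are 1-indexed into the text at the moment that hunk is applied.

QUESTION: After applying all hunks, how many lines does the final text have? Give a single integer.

Answer: 15

Derivation:
Hunk 1: at line 4 remove [zoq] add [xih,rfpp,rqwg] -> 15 lines: hak sjd ntre ued xih rfpp rqwg yryf jpddr yyz eoc udrxw zex xntb tisx
Hunk 2: at line 3 remove [xih,rfpp,rqwg] add [bgb] -> 13 lines: hak sjd ntre ued bgb yryf jpddr yyz eoc udrxw zex xntb tisx
Hunk 3: at line 7 remove [yyz,eoc] add [bft] -> 12 lines: hak sjd ntre ued bgb yryf jpddr bft udrxw zex xntb tisx
Hunk 4: at line 3 remove [bgb,yryf] add [kmlua,jgo,xfylm] -> 13 lines: hak sjd ntre ued kmlua jgo xfylm jpddr bft udrxw zex xntb tisx
Hunk 5: at line 4 remove [jgo,xfylm] add [tvy,zzw,noh] -> 14 lines: hak sjd ntre ued kmlua tvy zzw noh jpddr bft udrxw zex xntb tisx
Hunk 6: at line 5 remove [tvy,zzw] add [rifh,wwx,zffhi] -> 15 lines: hak sjd ntre ued kmlua rifh wwx zffhi noh jpddr bft udrxw zex xntb tisx
Final line count: 15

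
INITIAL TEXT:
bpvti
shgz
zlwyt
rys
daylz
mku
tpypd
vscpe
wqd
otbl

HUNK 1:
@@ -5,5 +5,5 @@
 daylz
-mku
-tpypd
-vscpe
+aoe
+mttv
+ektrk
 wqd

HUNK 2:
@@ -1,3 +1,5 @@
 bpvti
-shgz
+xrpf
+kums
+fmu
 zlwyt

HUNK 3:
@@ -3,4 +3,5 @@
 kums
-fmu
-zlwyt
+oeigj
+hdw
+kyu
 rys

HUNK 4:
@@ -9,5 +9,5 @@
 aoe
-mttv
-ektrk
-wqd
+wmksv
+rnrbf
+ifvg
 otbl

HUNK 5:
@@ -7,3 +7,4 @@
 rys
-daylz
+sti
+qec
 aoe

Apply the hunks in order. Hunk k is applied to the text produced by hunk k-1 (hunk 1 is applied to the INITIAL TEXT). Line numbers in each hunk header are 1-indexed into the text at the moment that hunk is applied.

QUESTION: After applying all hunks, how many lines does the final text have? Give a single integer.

Hunk 1: at line 5 remove [mku,tpypd,vscpe] add [aoe,mttv,ektrk] -> 10 lines: bpvti shgz zlwyt rys daylz aoe mttv ektrk wqd otbl
Hunk 2: at line 1 remove [shgz] add [xrpf,kums,fmu] -> 12 lines: bpvti xrpf kums fmu zlwyt rys daylz aoe mttv ektrk wqd otbl
Hunk 3: at line 3 remove [fmu,zlwyt] add [oeigj,hdw,kyu] -> 13 lines: bpvti xrpf kums oeigj hdw kyu rys daylz aoe mttv ektrk wqd otbl
Hunk 4: at line 9 remove [mttv,ektrk,wqd] add [wmksv,rnrbf,ifvg] -> 13 lines: bpvti xrpf kums oeigj hdw kyu rys daylz aoe wmksv rnrbf ifvg otbl
Hunk 5: at line 7 remove [daylz] add [sti,qec] -> 14 lines: bpvti xrpf kums oeigj hdw kyu rys sti qec aoe wmksv rnrbf ifvg otbl
Final line count: 14

Answer: 14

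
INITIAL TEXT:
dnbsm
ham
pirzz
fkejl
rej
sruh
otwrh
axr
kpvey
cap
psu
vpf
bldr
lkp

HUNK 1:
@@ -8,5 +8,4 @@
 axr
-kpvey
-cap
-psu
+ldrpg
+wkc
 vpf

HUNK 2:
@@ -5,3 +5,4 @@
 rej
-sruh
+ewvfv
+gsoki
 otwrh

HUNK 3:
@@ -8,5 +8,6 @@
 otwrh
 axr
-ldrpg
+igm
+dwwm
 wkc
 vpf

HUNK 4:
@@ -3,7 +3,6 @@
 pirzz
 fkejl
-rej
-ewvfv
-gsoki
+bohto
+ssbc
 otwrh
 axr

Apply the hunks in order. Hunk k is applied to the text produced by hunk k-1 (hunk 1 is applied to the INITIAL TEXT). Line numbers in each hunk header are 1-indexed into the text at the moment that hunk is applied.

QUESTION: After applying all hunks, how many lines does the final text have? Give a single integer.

Answer: 14

Derivation:
Hunk 1: at line 8 remove [kpvey,cap,psu] add [ldrpg,wkc] -> 13 lines: dnbsm ham pirzz fkejl rej sruh otwrh axr ldrpg wkc vpf bldr lkp
Hunk 2: at line 5 remove [sruh] add [ewvfv,gsoki] -> 14 lines: dnbsm ham pirzz fkejl rej ewvfv gsoki otwrh axr ldrpg wkc vpf bldr lkp
Hunk 3: at line 8 remove [ldrpg] add [igm,dwwm] -> 15 lines: dnbsm ham pirzz fkejl rej ewvfv gsoki otwrh axr igm dwwm wkc vpf bldr lkp
Hunk 4: at line 3 remove [rej,ewvfv,gsoki] add [bohto,ssbc] -> 14 lines: dnbsm ham pirzz fkejl bohto ssbc otwrh axr igm dwwm wkc vpf bldr lkp
Final line count: 14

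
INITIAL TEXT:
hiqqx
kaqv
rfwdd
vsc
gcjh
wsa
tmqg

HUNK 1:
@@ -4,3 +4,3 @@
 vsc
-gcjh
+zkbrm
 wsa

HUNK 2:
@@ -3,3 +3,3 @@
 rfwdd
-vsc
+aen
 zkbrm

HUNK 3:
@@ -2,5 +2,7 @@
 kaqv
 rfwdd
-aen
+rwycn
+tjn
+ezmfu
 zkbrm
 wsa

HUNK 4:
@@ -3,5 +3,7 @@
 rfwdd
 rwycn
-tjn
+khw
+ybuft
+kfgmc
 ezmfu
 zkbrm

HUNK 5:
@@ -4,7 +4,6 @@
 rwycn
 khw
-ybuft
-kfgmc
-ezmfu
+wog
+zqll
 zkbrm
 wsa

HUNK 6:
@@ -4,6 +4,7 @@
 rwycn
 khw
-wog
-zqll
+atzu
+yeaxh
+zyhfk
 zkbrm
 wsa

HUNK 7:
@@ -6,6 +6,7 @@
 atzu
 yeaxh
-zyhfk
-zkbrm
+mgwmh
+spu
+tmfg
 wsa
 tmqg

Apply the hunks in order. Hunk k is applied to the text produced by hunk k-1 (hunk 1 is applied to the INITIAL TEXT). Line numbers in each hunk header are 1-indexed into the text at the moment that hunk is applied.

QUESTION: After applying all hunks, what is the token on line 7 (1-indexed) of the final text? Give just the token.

Hunk 1: at line 4 remove [gcjh] add [zkbrm] -> 7 lines: hiqqx kaqv rfwdd vsc zkbrm wsa tmqg
Hunk 2: at line 3 remove [vsc] add [aen] -> 7 lines: hiqqx kaqv rfwdd aen zkbrm wsa tmqg
Hunk 3: at line 2 remove [aen] add [rwycn,tjn,ezmfu] -> 9 lines: hiqqx kaqv rfwdd rwycn tjn ezmfu zkbrm wsa tmqg
Hunk 4: at line 3 remove [tjn] add [khw,ybuft,kfgmc] -> 11 lines: hiqqx kaqv rfwdd rwycn khw ybuft kfgmc ezmfu zkbrm wsa tmqg
Hunk 5: at line 4 remove [ybuft,kfgmc,ezmfu] add [wog,zqll] -> 10 lines: hiqqx kaqv rfwdd rwycn khw wog zqll zkbrm wsa tmqg
Hunk 6: at line 4 remove [wog,zqll] add [atzu,yeaxh,zyhfk] -> 11 lines: hiqqx kaqv rfwdd rwycn khw atzu yeaxh zyhfk zkbrm wsa tmqg
Hunk 7: at line 6 remove [zyhfk,zkbrm] add [mgwmh,spu,tmfg] -> 12 lines: hiqqx kaqv rfwdd rwycn khw atzu yeaxh mgwmh spu tmfg wsa tmqg
Final line 7: yeaxh

Answer: yeaxh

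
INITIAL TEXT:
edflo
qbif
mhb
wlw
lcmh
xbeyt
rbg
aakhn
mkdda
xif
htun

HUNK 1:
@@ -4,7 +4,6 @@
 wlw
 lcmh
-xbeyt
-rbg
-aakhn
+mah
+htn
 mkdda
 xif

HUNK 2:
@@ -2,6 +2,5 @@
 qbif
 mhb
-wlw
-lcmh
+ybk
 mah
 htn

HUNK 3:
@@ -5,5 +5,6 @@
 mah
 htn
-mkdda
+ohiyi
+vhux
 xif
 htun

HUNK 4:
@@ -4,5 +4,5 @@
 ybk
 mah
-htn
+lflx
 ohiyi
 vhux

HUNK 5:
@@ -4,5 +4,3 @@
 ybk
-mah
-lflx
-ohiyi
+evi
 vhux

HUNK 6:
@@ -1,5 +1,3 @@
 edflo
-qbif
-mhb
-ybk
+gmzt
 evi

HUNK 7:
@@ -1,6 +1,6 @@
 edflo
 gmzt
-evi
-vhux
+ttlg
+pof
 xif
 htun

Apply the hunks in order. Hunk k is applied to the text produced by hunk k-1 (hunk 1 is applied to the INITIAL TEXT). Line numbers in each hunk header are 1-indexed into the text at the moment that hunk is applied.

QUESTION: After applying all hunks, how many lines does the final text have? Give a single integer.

Hunk 1: at line 4 remove [xbeyt,rbg,aakhn] add [mah,htn] -> 10 lines: edflo qbif mhb wlw lcmh mah htn mkdda xif htun
Hunk 2: at line 2 remove [wlw,lcmh] add [ybk] -> 9 lines: edflo qbif mhb ybk mah htn mkdda xif htun
Hunk 3: at line 5 remove [mkdda] add [ohiyi,vhux] -> 10 lines: edflo qbif mhb ybk mah htn ohiyi vhux xif htun
Hunk 4: at line 4 remove [htn] add [lflx] -> 10 lines: edflo qbif mhb ybk mah lflx ohiyi vhux xif htun
Hunk 5: at line 4 remove [mah,lflx,ohiyi] add [evi] -> 8 lines: edflo qbif mhb ybk evi vhux xif htun
Hunk 6: at line 1 remove [qbif,mhb,ybk] add [gmzt] -> 6 lines: edflo gmzt evi vhux xif htun
Hunk 7: at line 1 remove [evi,vhux] add [ttlg,pof] -> 6 lines: edflo gmzt ttlg pof xif htun
Final line count: 6

Answer: 6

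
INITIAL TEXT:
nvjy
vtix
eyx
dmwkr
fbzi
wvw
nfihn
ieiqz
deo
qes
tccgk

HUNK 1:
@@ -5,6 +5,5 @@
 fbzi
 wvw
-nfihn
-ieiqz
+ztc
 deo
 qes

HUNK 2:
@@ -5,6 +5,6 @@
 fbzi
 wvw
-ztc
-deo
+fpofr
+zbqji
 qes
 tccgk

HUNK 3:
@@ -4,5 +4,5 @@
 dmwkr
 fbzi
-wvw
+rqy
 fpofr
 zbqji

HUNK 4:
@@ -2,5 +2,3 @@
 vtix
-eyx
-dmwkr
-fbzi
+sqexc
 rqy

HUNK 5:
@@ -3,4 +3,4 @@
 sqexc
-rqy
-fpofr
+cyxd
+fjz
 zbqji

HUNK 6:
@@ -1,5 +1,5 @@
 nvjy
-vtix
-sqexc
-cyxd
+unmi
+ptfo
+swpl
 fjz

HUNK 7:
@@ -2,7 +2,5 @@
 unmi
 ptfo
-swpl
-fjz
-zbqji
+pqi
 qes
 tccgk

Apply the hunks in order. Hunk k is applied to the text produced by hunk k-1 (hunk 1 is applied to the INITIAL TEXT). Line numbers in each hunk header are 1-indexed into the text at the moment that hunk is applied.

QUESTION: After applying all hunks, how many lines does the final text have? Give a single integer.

Answer: 6

Derivation:
Hunk 1: at line 5 remove [nfihn,ieiqz] add [ztc] -> 10 lines: nvjy vtix eyx dmwkr fbzi wvw ztc deo qes tccgk
Hunk 2: at line 5 remove [ztc,deo] add [fpofr,zbqji] -> 10 lines: nvjy vtix eyx dmwkr fbzi wvw fpofr zbqji qes tccgk
Hunk 3: at line 4 remove [wvw] add [rqy] -> 10 lines: nvjy vtix eyx dmwkr fbzi rqy fpofr zbqji qes tccgk
Hunk 4: at line 2 remove [eyx,dmwkr,fbzi] add [sqexc] -> 8 lines: nvjy vtix sqexc rqy fpofr zbqji qes tccgk
Hunk 5: at line 3 remove [rqy,fpofr] add [cyxd,fjz] -> 8 lines: nvjy vtix sqexc cyxd fjz zbqji qes tccgk
Hunk 6: at line 1 remove [vtix,sqexc,cyxd] add [unmi,ptfo,swpl] -> 8 lines: nvjy unmi ptfo swpl fjz zbqji qes tccgk
Hunk 7: at line 2 remove [swpl,fjz,zbqji] add [pqi] -> 6 lines: nvjy unmi ptfo pqi qes tccgk
Final line count: 6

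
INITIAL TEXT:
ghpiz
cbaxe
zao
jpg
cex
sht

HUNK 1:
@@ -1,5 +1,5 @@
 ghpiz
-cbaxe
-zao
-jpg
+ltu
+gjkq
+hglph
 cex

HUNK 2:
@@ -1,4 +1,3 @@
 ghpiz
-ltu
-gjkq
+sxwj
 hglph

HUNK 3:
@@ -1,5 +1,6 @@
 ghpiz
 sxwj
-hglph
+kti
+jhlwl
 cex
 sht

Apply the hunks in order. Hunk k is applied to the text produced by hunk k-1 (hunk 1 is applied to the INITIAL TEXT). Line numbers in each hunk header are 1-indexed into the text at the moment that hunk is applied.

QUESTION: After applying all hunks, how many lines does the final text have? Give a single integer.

Answer: 6

Derivation:
Hunk 1: at line 1 remove [cbaxe,zao,jpg] add [ltu,gjkq,hglph] -> 6 lines: ghpiz ltu gjkq hglph cex sht
Hunk 2: at line 1 remove [ltu,gjkq] add [sxwj] -> 5 lines: ghpiz sxwj hglph cex sht
Hunk 3: at line 1 remove [hglph] add [kti,jhlwl] -> 6 lines: ghpiz sxwj kti jhlwl cex sht
Final line count: 6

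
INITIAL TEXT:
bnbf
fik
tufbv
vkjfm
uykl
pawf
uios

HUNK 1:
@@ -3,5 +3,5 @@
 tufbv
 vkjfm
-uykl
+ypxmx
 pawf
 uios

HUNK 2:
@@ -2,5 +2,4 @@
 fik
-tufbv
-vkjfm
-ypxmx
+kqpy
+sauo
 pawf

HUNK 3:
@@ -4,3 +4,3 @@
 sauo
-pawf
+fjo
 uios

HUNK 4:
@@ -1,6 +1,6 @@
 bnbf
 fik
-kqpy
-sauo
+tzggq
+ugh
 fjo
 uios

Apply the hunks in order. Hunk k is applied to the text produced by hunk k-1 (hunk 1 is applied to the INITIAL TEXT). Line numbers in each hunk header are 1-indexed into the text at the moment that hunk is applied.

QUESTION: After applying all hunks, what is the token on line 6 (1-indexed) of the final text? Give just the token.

Hunk 1: at line 3 remove [uykl] add [ypxmx] -> 7 lines: bnbf fik tufbv vkjfm ypxmx pawf uios
Hunk 2: at line 2 remove [tufbv,vkjfm,ypxmx] add [kqpy,sauo] -> 6 lines: bnbf fik kqpy sauo pawf uios
Hunk 3: at line 4 remove [pawf] add [fjo] -> 6 lines: bnbf fik kqpy sauo fjo uios
Hunk 4: at line 1 remove [kqpy,sauo] add [tzggq,ugh] -> 6 lines: bnbf fik tzggq ugh fjo uios
Final line 6: uios

Answer: uios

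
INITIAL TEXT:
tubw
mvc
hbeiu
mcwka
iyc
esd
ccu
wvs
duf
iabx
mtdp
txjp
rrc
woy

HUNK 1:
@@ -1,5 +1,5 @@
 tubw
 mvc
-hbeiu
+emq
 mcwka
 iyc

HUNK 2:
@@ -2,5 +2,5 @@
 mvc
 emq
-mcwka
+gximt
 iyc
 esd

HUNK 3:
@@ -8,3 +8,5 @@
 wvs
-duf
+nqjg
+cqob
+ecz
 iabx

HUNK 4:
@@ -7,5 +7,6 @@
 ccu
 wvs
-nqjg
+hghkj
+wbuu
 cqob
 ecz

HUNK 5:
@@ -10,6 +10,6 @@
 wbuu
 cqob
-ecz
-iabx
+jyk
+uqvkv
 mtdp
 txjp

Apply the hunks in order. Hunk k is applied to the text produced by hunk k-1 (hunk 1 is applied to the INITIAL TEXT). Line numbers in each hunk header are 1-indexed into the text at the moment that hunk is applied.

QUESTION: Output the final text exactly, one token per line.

Answer: tubw
mvc
emq
gximt
iyc
esd
ccu
wvs
hghkj
wbuu
cqob
jyk
uqvkv
mtdp
txjp
rrc
woy

Derivation:
Hunk 1: at line 1 remove [hbeiu] add [emq] -> 14 lines: tubw mvc emq mcwka iyc esd ccu wvs duf iabx mtdp txjp rrc woy
Hunk 2: at line 2 remove [mcwka] add [gximt] -> 14 lines: tubw mvc emq gximt iyc esd ccu wvs duf iabx mtdp txjp rrc woy
Hunk 3: at line 8 remove [duf] add [nqjg,cqob,ecz] -> 16 lines: tubw mvc emq gximt iyc esd ccu wvs nqjg cqob ecz iabx mtdp txjp rrc woy
Hunk 4: at line 7 remove [nqjg] add [hghkj,wbuu] -> 17 lines: tubw mvc emq gximt iyc esd ccu wvs hghkj wbuu cqob ecz iabx mtdp txjp rrc woy
Hunk 5: at line 10 remove [ecz,iabx] add [jyk,uqvkv] -> 17 lines: tubw mvc emq gximt iyc esd ccu wvs hghkj wbuu cqob jyk uqvkv mtdp txjp rrc woy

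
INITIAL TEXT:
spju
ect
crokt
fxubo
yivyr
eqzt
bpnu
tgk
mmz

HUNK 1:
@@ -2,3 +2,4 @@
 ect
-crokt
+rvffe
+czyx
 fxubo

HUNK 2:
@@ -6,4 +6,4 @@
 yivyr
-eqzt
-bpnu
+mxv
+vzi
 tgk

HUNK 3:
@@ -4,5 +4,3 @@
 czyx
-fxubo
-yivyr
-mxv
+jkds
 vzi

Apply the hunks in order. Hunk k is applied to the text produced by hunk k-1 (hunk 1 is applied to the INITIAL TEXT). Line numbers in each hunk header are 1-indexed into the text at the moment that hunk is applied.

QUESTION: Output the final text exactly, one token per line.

Hunk 1: at line 2 remove [crokt] add [rvffe,czyx] -> 10 lines: spju ect rvffe czyx fxubo yivyr eqzt bpnu tgk mmz
Hunk 2: at line 6 remove [eqzt,bpnu] add [mxv,vzi] -> 10 lines: spju ect rvffe czyx fxubo yivyr mxv vzi tgk mmz
Hunk 3: at line 4 remove [fxubo,yivyr,mxv] add [jkds] -> 8 lines: spju ect rvffe czyx jkds vzi tgk mmz

Answer: spju
ect
rvffe
czyx
jkds
vzi
tgk
mmz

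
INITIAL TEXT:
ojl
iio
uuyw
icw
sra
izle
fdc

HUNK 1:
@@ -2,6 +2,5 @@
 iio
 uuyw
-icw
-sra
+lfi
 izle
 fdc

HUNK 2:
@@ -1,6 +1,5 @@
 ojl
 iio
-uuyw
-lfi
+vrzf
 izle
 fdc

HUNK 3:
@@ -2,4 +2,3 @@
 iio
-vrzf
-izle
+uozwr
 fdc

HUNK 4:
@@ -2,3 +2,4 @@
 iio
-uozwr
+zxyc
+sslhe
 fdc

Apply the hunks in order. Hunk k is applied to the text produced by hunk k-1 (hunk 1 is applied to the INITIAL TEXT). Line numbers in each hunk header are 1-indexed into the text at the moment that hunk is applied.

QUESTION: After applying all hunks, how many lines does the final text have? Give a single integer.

Hunk 1: at line 2 remove [icw,sra] add [lfi] -> 6 lines: ojl iio uuyw lfi izle fdc
Hunk 2: at line 1 remove [uuyw,lfi] add [vrzf] -> 5 lines: ojl iio vrzf izle fdc
Hunk 3: at line 2 remove [vrzf,izle] add [uozwr] -> 4 lines: ojl iio uozwr fdc
Hunk 4: at line 2 remove [uozwr] add [zxyc,sslhe] -> 5 lines: ojl iio zxyc sslhe fdc
Final line count: 5

Answer: 5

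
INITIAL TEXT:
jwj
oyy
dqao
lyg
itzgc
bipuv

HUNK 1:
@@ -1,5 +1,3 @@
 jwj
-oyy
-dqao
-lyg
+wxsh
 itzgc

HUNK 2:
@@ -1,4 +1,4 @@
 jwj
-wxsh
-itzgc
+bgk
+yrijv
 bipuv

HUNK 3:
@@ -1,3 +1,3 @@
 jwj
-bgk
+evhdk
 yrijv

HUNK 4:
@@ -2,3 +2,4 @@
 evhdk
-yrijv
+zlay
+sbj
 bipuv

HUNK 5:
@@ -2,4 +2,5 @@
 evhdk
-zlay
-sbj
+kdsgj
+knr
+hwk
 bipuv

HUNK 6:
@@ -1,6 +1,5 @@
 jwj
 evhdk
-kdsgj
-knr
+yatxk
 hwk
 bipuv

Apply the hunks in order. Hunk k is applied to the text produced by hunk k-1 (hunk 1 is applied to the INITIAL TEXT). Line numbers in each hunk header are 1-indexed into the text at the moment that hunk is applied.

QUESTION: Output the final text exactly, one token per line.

Hunk 1: at line 1 remove [oyy,dqao,lyg] add [wxsh] -> 4 lines: jwj wxsh itzgc bipuv
Hunk 2: at line 1 remove [wxsh,itzgc] add [bgk,yrijv] -> 4 lines: jwj bgk yrijv bipuv
Hunk 3: at line 1 remove [bgk] add [evhdk] -> 4 lines: jwj evhdk yrijv bipuv
Hunk 4: at line 2 remove [yrijv] add [zlay,sbj] -> 5 lines: jwj evhdk zlay sbj bipuv
Hunk 5: at line 2 remove [zlay,sbj] add [kdsgj,knr,hwk] -> 6 lines: jwj evhdk kdsgj knr hwk bipuv
Hunk 6: at line 1 remove [kdsgj,knr] add [yatxk] -> 5 lines: jwj evhdk yatxk hwk bipuv

Answer: jwj
evhdk
yatxk
hwk
bipuv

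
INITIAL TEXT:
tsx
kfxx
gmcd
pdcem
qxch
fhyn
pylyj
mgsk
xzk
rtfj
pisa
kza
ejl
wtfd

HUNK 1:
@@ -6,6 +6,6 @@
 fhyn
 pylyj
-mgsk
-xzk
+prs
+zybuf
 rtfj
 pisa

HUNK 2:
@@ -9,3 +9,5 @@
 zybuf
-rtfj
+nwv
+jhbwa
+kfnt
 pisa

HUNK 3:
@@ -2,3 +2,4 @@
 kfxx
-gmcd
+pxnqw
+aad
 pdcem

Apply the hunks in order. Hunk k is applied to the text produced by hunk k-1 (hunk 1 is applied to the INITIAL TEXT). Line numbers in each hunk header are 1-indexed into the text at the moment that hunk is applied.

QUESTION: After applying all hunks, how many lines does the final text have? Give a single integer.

Answer: 17

Derivation:
Hunk 1: at line 6 remove [mgsk,xzk] add [prs,zybuf] -> 14 lines: tsx kfxx gmcd pdcem qxch fhyn pylyj prs zybuf rtfj pisa kza ejl wtfd
Hunk 2: at line 9 remove [rtfj] add [nwv,jhbwa,kfnt] -> 16 lines: tsx kfxx gmcd pdcem qxch fhyn pylyj prs zybuf nwv jhbwa kfnt pisa kza ejl wtfd
Hunk 3: at line 2 remove [gmcd] add [pxnqw,aad] -> 17 lines: tsx kfxx pxnqw aad pdcem qxch fhyn pylyj prs zybuf nwv jhbwa kfnt pisa kza ejl wtfd
Final line count: 17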